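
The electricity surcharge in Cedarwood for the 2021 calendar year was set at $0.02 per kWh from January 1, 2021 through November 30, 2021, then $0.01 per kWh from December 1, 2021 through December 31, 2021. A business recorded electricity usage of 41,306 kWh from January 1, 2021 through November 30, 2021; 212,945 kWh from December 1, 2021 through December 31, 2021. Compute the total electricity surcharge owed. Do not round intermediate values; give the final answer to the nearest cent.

$2955.57

January 1 – November 30, 2021: 41,306 kWh at $0.02/kWh → $826.12
December 1 – December 31, 2021: 212,945 kWh at $0.01/kWh → $2129.45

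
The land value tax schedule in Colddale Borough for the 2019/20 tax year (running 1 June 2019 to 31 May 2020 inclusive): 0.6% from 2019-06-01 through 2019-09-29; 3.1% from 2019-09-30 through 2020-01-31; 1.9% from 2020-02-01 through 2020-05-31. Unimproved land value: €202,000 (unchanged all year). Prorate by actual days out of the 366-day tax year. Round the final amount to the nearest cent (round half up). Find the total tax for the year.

€3,791.09

2019-06-01 to 2019-09-29: 121 days at 0.6% → €202,000 × 0.6% × 121/366 = €400.6885
2019-09-30 to 2020-01-31: 124 days at 3.1% → €202,000 × 3.1% × 124/366 = €2,121.5519
2020-02-01 to 2020-05-31: 121 days at 1.9% → €202,000 × 1.9% × 121/366 = €1,268.8470
Total = €3,791.0874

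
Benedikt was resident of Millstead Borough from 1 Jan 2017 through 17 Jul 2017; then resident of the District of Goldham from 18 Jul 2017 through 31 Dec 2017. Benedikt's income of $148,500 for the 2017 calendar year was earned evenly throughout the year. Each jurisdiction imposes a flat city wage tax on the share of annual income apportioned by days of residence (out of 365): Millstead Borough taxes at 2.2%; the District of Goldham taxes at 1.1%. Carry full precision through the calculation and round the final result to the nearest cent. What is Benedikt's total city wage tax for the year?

$2,519.62

Millstead Borough, 1 Jan – 17 Jul 2017: 198 days → $148,500 × 2.2% × 198/365 = $1,772.2356
The District of Goldham, 18 Jul – 31 Dec 2017: 167 days → $148,500 × 1.1% × 167/365 = $747.3822
Total = $2,519.6178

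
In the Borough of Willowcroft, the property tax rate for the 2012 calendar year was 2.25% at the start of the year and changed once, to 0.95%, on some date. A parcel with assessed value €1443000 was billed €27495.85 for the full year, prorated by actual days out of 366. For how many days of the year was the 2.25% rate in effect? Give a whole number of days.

269 days

Let d = days at the first rate; then 366 − d days at the second rate.
€1443000 × [2.25%·d + 0.95%·(366−d)] / 366 = €27495.85
Solving gives d = 269, so the new rate took effect on 26 Sep 2012.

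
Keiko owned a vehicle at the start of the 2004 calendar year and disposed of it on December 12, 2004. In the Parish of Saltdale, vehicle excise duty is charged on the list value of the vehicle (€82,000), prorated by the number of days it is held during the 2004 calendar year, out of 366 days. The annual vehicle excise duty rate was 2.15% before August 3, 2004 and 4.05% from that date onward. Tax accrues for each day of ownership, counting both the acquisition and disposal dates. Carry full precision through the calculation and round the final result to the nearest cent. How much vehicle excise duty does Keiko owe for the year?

January 1 – August 2, 2004: 215 days at 2.15% → €82,000 × 2.15% × 215/366 = €1,035.6421
August 3 – December 12, 2004: 132 days at 4.05% → €82,000 × 4.05% × 132/366 = €1,197.7377
Total = €2,233.3798

€2,233.38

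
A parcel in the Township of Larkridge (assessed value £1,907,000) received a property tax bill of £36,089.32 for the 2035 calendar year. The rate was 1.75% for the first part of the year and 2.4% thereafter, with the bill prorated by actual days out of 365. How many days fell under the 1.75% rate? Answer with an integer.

Let d = days at the first rate; then 365 − d days at the second rate.
£1,907,000 × [1.75%·d + 2.4%·(365−d)] / 365 = £36,089.32
Solving gives d = 285, so the new rate took effect on 13 Oct 2035.

285 days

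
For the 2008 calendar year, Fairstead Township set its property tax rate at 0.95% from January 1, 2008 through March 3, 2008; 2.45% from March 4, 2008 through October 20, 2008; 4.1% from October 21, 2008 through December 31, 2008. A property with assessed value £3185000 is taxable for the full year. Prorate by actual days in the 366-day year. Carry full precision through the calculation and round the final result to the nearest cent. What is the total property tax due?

£80147.13

January 1 – March 3, 2008: 63 days at 0.95% → £3185000 × 0.95% × 63/366 = £5208.2582
March 4 – October 20, 2008: 231 days at 2.45% → £3185000 × 2.45% × 231/366 = £49250.0205
October 21 – December 31, 2008: 72 days at 4.1% → £3185000 × 4.1% × 72/366 = £25688.8525
Total = £80147.1311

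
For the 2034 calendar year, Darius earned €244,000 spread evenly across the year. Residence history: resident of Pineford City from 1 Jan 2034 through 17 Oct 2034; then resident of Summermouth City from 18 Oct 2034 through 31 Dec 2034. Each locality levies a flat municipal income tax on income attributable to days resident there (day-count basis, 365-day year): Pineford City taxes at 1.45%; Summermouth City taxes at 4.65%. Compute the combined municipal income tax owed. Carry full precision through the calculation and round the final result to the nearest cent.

€5,142.38

Pineford City, 1 Jan – 17 Oct 2034: 290 days → €244,000 × 1.45% × 290/365 = €2,811.0137
Summermouth City, 18 Oct – 31 Dec 2034: 75 days → €244,000 × 4.65% × 75/365 = €2,331.3699
Total = €5,142.3836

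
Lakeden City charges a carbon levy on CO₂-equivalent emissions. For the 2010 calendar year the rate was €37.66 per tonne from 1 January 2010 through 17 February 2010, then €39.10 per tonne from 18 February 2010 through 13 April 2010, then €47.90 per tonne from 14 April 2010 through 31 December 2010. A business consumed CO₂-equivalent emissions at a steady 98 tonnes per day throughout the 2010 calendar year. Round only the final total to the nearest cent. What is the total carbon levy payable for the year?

1 January – 17 February 2010: 48 days × 98 tonnes/day = 4,704 tonnes at €37.66/tonne → €177,152.64
18 February – 13 April 2010: 55 days × 98 tonnes/day = 5,390 tonnes at €39.10/tonne → €210,749.00
14 April – 31 December 2010: 262 days × 98 tonnes/day = 25,676 tonnes at €47.90/tonne → €1,229,880.40

€1,617,782.04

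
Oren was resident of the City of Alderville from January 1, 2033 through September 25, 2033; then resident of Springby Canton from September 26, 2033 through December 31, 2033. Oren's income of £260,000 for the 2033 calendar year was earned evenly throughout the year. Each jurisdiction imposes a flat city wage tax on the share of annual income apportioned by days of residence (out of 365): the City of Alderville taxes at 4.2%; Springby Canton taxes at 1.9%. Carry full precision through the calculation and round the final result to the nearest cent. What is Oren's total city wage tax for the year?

The City of Alderville, January 1 – September 25, 2033: 268 days → £260,000 × 4.2% × 268/365 = £8,017.9726
Springby Canton, September 26 – December 31, 2033: 97 days → £260,000 × 1.9% × 97/365 = £1,312.8219
Total = £9,330.7945

£9,330.79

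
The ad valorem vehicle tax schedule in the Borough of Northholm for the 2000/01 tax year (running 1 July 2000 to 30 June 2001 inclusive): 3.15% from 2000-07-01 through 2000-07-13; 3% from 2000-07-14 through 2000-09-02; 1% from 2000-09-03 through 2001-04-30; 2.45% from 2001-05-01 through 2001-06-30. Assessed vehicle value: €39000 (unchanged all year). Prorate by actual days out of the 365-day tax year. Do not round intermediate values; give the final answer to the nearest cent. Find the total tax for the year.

2000-07-01 to 2000-07-13: 13 days at 3.15% → €39000 × 3.15% × 13/365 = €43.7548
2000-07-14 to 2000-09-02: 51 days at 3% → €39000 × 3% × 51/365 = €163.4795
2000-09-03 to 2001-04-30: 240 days at 1% → €39000 × 1% × 240/365 = €256.4384
2001-05-01 to 2001-06-30: 61 days at 2.45% → €39000 × 2.45% × 61/365 = €159.6863
Total = €623.3589

€623.36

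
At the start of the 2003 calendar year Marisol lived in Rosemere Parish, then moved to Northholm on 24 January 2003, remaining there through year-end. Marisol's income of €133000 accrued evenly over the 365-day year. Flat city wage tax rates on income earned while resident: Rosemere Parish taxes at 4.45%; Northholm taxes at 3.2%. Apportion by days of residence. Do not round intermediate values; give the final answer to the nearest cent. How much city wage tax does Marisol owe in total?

Rosemere Parish, 1 January – 23 January 2003: 23 days → €133000 × 4.45% × 23/365 = €372.9466
Northholm, 24 January – 31 December 2003: 342 days → €133000 × 3.2% × 342/365 = €3987.8137
Total = €4360.7603

€4360.76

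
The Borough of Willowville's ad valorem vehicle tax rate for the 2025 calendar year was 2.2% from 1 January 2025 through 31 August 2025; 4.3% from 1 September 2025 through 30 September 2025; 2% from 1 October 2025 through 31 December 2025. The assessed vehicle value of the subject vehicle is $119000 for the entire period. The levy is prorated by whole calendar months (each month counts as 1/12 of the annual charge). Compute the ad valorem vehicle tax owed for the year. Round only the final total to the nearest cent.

1 January – 31 August 2025: 8 months at 2.2% → $119000 × 2.2% × 8/12 = $1745.3333
1 September – 30 September 2025: 1 month at 4.3% → $119000 × 4.3% × 1/12 = $426.4167
1 October – 31 December 2025: 3 months at 2% → $119000 × 2% × 3/12 = $595.0000
Total = $2766.7500

$2766.75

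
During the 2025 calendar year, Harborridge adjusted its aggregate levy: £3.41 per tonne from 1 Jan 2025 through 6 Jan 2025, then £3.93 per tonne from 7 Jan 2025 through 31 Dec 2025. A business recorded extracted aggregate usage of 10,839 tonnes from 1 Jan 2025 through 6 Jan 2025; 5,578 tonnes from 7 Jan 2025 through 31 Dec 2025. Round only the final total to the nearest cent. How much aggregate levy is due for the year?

£58,882.53

1 Jan – 6 Jan 2025: 10,839 tonnes at £3.41/tonne → £36,960.99
7 Jan – 31 Dec 2025: 5,578 tonnes at £3.93/tonne → £21,921.54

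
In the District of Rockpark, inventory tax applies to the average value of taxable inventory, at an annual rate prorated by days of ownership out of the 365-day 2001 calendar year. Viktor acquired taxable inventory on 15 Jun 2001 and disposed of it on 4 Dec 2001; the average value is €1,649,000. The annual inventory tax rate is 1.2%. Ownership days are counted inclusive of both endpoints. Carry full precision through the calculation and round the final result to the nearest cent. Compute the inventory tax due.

Days held (15 Jun – 4 Dec 2001): 173 out of 365
Tax = €1,649,000 × 1.2% × 173/365 = €9,378.9699

€9,378.97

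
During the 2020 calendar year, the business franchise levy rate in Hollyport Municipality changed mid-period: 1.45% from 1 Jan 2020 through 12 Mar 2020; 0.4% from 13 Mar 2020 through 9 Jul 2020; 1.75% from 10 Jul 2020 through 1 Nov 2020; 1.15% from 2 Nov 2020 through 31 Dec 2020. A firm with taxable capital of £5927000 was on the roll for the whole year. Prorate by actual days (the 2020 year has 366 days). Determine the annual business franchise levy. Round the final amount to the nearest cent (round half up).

1 Jan – 12 Mar 2020: 72 days at 1.45% → £5927000 × 1.45% × 72/366 = £16906.5246
13 Mar – 9 Jul 2020: 119 days at 0.4% → £5927000 × 0.4% × 119/366 = £7708.3388
10 Jul – 1 Nov 2020: 115 days at 1.75% → £5927000 × 1.75% × 115/366 = £32590.4030
2 Nov – 31 Dec 2020: 60 days at 1.15% → £5927000 × 1.15% × 60/366 = £11173.8525
Total = £68379.1189

£68379.12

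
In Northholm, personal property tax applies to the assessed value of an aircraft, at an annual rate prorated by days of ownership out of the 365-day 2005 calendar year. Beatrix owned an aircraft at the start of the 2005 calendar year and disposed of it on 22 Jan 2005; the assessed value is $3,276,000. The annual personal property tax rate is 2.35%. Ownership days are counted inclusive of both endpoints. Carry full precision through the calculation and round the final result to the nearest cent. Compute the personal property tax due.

Days held (1 Jan – 22 Jan 2005): 22 out of 365
Tax = $3,276,000 × 2.35% × 22/365 = $4,640.2521

$4,640.25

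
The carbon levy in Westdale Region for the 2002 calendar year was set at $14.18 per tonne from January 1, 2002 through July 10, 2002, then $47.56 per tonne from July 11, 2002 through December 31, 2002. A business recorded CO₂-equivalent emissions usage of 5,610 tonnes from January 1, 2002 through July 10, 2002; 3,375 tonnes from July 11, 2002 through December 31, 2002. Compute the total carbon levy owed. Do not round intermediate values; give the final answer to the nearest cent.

January 1 – July 10, 2002: 5,610 tonnes at $14.18/tonne → $79,549.80
July 11 – December 31, 2002: 3,375 tonnes at $47.56/tonne → $160,515.00

$240,064.80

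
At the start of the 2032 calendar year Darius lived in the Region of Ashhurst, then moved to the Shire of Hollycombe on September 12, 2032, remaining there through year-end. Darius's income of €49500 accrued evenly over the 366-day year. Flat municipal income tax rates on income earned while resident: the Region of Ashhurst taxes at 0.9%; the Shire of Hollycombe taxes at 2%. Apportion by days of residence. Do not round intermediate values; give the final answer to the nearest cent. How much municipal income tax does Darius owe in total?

The Region of Ashhurst, January 1 – September 11, 2032: 255 days → €49500 × 0.9% × 255/366 = €310.3893
The Shire of Hollycombe, September 12 – December 31, 2032: 111 days → €49500 × 2% × 111/366 = €300.2459
Total = €610.6352

€610.64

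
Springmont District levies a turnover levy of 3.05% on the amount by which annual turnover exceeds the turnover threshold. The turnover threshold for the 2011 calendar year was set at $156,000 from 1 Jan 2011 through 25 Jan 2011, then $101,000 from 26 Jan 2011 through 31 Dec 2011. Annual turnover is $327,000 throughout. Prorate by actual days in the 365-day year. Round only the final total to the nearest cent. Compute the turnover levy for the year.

1 Jan – 25 Jan 2011: 25 days, exemption $156,000 → ($327,000 − $156,000) × 3.05% × 25/365 = $357.2260
26 Jan – 31 Dec 2011: 340 days, exemption $101,000 → ($327,000 − $101,000) × 3.05% × 340/365 = $6,420.8767
Total = $6,778.1027

$6,778.10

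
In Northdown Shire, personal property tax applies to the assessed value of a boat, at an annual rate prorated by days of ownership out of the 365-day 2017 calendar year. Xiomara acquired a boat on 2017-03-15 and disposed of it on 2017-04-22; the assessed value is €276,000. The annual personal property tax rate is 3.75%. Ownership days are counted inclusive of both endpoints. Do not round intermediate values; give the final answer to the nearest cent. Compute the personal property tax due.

€1,105.89

Days held (2017-03-15 to 2017-04-22): 39 out of 365
Tax = €276,000 × 3.75% × 39/365 = €1,105.8904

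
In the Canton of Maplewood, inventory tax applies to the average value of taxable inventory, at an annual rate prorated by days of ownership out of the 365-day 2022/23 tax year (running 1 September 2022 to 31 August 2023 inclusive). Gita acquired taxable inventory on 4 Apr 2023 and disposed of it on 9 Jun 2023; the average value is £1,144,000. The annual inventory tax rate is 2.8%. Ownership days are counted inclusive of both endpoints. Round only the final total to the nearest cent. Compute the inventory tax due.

£5,879.85

Days held (4 Apr – 9 Jun 2023): 67 out of 365
Tax = £1,144,000 × 2.8% × 67/365 = £5,879.8466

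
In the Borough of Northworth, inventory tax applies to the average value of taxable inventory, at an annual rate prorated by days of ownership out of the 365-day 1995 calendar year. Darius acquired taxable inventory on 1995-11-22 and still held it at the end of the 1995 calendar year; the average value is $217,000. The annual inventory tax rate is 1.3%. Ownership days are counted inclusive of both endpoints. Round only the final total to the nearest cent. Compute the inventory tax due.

$309.15

Days held (1995-11-22 to 1995-12-31): 40 out of 365
Tax = $217,000 × 1.3% × 40/365 = $309.1507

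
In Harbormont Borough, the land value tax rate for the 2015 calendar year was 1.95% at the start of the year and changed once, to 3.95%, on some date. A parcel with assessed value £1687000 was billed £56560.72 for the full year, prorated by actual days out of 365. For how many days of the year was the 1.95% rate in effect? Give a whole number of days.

Let d = days at the first rate; then 365 − d days at the second rate.
£1687000 × [1.95%·d + 3.95%·(365−d)] / 365 = £56560.72
Solving gives d = 109, so the new rate took effect on 20 Apr 2015.

109 days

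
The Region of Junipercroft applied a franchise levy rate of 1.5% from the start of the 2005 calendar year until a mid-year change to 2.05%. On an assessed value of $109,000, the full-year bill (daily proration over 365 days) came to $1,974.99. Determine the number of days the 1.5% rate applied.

158 days

Let d = days at the first rate; then 365 − d days at the second rate.
$109,000 × [1.5%·d + 2.05%·(365−d)] / 365 = $1,974.99
Solving gives d = 158, so the new rate took effect on June 8, 2005.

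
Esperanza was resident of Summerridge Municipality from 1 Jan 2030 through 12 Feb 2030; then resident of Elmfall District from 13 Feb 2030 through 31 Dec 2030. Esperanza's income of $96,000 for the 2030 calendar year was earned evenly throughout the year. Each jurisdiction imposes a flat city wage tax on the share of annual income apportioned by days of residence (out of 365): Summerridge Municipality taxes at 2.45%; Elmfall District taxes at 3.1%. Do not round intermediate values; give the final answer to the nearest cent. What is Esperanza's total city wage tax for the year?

$2,902.49

Summerridge Municipality, 1 Jan – 12 Feb 2030: 43 days → $96,000 × 2.45% × 43/365 = $277.0849
Elmfall District, 13 Feb – 31 Dec 2030: 322 days → $96,000 × 3.1% × 322/365 = $2,625.4027
Total = $2,902.4877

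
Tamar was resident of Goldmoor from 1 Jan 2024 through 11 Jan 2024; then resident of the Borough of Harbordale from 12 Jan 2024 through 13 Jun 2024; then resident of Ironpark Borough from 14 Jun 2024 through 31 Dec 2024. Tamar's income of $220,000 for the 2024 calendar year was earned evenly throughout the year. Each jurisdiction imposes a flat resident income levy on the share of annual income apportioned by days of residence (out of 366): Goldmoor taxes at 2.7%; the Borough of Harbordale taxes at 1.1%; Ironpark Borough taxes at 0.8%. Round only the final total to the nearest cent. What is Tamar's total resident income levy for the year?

$2,163.33

Goldmoor, 1 Jan – 11 Jan 2024: 11 days → $220,000 × 2.7% × 11/366 = $178.5246
The Borough of Harbordale, 12 Jan – 13 Jun 2024: 154 days → $220,000 × 1.1% × 154/366 = $1,018.2514
Ironpark Borough, 14 Jun – 31 Dec 2024: 201 days → $220,000 × 0.8% × 201/366 = $966.5574
Total = $2,163.3333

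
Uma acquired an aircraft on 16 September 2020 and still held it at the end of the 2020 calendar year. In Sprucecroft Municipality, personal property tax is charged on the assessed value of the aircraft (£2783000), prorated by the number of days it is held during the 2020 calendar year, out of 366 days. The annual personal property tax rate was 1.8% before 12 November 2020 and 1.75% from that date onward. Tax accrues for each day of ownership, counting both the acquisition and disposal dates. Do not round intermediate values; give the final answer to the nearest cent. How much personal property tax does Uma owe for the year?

£14454.87

16 September – 11 November 2020: 57 days at 1.8% → £2783000 × 1.8% × 57/366 = £7801.5246
12 November – 31 December 2020: 50 days at 1.75% → £2783000 × 1.75% × 50/366 = £6653.3470
Total = £14454.8716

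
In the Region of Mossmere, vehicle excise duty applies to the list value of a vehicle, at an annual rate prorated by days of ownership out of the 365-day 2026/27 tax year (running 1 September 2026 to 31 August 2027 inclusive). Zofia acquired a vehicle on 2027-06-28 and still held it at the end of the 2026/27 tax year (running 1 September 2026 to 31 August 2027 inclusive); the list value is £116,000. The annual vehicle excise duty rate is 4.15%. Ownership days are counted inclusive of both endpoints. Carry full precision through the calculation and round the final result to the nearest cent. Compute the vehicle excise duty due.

Days held (2027-06-28 to 2027-08-31): 65 out of 365
Tax = £116,000 × 4.15% × 65/365 = £857.2877

£857.29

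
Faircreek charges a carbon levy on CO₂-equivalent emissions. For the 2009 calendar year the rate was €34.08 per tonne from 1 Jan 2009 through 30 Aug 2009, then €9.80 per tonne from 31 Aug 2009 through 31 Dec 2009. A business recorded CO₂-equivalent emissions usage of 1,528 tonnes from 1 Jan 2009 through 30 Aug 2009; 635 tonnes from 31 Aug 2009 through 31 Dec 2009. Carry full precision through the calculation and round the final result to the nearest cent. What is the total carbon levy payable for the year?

€58,297.24

1 Jan – 30 Aug 2009: 1,528 tonnes at €34.08/tonne → €52,074.24
31 Aug – 31 Dec 2009: 635 tonnes at €9.80/tonne → €6,223.00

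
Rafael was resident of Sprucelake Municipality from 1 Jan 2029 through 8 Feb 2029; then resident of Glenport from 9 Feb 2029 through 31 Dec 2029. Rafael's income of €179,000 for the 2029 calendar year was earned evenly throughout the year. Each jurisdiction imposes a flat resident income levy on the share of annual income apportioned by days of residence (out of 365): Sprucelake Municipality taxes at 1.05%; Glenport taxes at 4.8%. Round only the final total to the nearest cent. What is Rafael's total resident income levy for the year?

€7,874.77

Sprucelake Municipality, 1 Jan – 8 Feb 2029: 39 days → €179,000 × 1.05% × 39/365 = €200.8233
Glenport, 9 Feb – 31 Dec 2029: 326 days → €179,000 × 4.8% × 326/365 = €7,673.9507
Total = €7,874.7740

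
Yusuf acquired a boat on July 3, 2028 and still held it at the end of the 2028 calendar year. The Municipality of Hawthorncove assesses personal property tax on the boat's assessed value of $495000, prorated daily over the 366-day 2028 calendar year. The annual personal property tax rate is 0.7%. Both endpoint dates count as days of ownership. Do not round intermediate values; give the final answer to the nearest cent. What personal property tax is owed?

Days held (July 3 – December 31, 2028): 182 out of 366
Tax = $495000 × 0.7% × 182/366 = $1723.0328

$1723.03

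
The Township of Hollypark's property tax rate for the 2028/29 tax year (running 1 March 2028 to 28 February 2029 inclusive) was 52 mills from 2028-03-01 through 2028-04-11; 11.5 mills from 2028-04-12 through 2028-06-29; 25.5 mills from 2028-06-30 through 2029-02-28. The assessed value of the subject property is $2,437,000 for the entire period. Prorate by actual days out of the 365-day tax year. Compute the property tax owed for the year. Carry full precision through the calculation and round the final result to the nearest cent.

2028-03-01 to 2028-04-11: 42 days at 52 mills → $2,437,000 × 5.2% × 42/365 = $14,581.9397
2028-04-12 to 2028-06-29: 79 days at 11.5 mills → $2,437,000 × 1.15% × 79/365 = $6,065.7932
2028-06-30 to 2029-02-28: 244 days at 25.5 mills → $2,437,000 × 2.55% × 244/365 = $41,542.5041
Total = $62,190.2370

$62,190.24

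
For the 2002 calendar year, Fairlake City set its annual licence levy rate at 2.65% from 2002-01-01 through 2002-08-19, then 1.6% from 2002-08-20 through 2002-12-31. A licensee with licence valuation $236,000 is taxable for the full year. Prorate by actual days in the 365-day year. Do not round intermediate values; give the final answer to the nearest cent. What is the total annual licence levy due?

2002-01-01 to 2002-08-19: 231 days at 2.65% → $236,000 × 2.65% × 231/365 = $3,958.0110
2002-08-20 to 2002-12-31: 134 days at 1.6% → $236,000 × 1.6% × 134/365 = $1,386.2575
Total = $5,344.2685

$5,344.27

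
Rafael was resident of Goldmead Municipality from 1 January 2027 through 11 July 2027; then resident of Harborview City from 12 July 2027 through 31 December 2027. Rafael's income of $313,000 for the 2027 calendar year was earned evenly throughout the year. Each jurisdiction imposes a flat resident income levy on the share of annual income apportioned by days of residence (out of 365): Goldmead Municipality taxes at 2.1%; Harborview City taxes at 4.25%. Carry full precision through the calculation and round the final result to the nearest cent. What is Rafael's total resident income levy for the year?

$9,762.60

Goldmead Municipality, 1 January – 11 July 2027: 192 days → $313,000 × 2.1% × 192/365 = $3,457.5781
Harborview City, 12 July – 31 December 2027: 173 days → $313,000 × 4.25% × 173/365 = $6,305.0205
Total = $9,762.5986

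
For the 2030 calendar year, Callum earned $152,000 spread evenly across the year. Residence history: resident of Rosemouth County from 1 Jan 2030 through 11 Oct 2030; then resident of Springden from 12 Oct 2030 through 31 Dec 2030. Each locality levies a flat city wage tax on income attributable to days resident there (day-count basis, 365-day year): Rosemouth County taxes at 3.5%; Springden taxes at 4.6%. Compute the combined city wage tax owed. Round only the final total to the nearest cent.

Rosemouth County, 1 Jan – 11 Oct 2030: 284 days → $152,000 × 3.5% × 284/365 = $4,139.3973
Springden, 12 Oct – 31 Dec 2030: 81 days → $152,000 × 4.6% × 81/365 = $1,551.6493
Total = $5,691.0466

$5,691.05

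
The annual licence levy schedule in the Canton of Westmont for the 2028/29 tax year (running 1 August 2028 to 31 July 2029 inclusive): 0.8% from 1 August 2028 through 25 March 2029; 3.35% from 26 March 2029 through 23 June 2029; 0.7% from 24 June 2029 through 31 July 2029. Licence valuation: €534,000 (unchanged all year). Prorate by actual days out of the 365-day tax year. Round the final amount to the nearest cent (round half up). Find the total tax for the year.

1 August 2028 – 25 March 2029: 237 days at 0.8% → €534,000 × 0.8% × 237/365 = €2,773.8740
26 March – 23 June 2029: 90 days at 3.35% → €534,000 × 3.35% × 90/365 = €4,410.9863
24 June – 31 July 2029: 38 days at 0.7% → €534,000 × 0.7% × 38/365 = €389.1616
Total = €7,574.0219

€7,574.02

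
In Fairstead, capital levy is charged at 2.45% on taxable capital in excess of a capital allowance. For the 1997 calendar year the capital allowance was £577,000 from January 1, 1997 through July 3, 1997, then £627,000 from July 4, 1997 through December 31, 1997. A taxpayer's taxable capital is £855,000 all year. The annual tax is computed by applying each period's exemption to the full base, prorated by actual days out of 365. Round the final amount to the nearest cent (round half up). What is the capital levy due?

£6,203.53

January 1 – July 3, 1997: 184 days, exemption £577,000 → (£855,000 − £577,000) × 2.45% × 184/365 = £3,433.4904
July 4 – December 31, 1997: 181 days, exemption £627,000 → (£855,000 − £627,000) × 2.45% × 181/365 = £2,770.0438
Total = £6,203.5342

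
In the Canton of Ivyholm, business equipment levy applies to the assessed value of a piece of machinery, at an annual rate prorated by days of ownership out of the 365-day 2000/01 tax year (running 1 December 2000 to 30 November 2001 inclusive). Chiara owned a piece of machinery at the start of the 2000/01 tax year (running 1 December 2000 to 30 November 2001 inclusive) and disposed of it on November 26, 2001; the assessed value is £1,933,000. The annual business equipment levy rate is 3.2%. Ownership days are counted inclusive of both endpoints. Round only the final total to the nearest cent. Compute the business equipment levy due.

£61,178.13

Days held (December 1, 2000 – November 26, 2001): 361 out of 365
Tax = £1,933,000 × 3.2% × 361/365 = £61,178.1260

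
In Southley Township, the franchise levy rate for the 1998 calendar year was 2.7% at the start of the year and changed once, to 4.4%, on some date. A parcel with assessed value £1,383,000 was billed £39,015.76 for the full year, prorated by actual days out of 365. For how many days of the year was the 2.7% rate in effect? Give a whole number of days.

339 days

Let d = days at the first rate; then 365 − d days at the second rate.
£1,383,000 × [2.7%·d + 4.4%·(365−d)] / 365 = £39,015.76
Solving gives d = 339, so the new rate took effect on 6 December 1998.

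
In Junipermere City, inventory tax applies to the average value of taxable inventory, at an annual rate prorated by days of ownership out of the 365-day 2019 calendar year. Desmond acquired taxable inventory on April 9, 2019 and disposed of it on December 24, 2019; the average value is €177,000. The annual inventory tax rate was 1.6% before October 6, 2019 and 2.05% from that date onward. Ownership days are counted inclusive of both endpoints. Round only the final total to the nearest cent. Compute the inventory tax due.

€2,191.89

April 9 – October 5, 2019: 180 days at 1.6% → €177,000 × 1.6% × 180/365 = €1,396.6027
October 6 – December 24, 2019: 80 days at 2.05% → €177,000 × 2.05% × 80/365 = €795.2877
Total = €2,191.8904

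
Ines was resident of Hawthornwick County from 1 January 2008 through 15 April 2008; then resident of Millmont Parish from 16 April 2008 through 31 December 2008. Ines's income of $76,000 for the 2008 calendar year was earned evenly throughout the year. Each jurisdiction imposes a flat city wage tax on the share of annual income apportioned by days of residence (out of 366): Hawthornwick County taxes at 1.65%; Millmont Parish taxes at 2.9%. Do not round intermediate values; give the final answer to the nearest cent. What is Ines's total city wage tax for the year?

Hawthornwick County, 1 January – 15 April 2008: 106 days → $76,000 × 1.65% × 106/366 = $363.1803
Millmont Parish, 16 April – 31 December 2008: 260 days → $76,000 × 2.9% × 260/366 = $1,565.6831
Total = $1,928.8634

$1,928.86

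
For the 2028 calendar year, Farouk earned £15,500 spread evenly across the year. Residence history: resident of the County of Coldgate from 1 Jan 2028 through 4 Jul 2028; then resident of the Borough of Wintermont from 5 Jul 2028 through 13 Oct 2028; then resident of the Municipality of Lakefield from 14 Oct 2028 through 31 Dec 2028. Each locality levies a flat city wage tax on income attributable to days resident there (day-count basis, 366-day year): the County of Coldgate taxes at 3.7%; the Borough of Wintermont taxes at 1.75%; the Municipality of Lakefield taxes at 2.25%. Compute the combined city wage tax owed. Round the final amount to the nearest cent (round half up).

£441.58

The County of Coldgate, 1 Jan – 4 Jul 2028: 186 days → £15,500 × 3.7% × 186/366 = £291.4508
The Borough of Wintermont, 5 Jul – 13 Oct 2028: 101 days → £15,500 × 1.75% × 101/366 = £74.8531
The Municipality of Lakefield, 14 Oct – 31 Dec 2028: 79 days → £15,500 × 2.25% × 79/366 = £75.2766
Total = £441.5806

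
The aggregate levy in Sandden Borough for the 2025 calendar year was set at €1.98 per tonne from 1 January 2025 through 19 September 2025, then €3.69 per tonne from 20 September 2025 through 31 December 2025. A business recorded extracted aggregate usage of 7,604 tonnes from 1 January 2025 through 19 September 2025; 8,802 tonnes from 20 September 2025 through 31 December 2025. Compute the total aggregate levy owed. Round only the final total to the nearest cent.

€47535.30

1 January – 19 September 2025: 7,604 tonnes at €1.98/tonne → €15055.92
20 September – 31 December 2025: 8,802 tonnes at €3.69/tonne → €32479.38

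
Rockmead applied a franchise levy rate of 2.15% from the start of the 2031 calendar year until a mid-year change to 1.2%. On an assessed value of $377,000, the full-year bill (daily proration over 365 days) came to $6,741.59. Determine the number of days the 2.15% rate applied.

226 days

Let d = days at the first rate; then 365 − d days at the second rate.
$377,000 × [2.15%·d + 1.2%·(365−d)] / 365 = $6,741.59
Solving gives d = 226, so the new rate took effect on 15 August 2031.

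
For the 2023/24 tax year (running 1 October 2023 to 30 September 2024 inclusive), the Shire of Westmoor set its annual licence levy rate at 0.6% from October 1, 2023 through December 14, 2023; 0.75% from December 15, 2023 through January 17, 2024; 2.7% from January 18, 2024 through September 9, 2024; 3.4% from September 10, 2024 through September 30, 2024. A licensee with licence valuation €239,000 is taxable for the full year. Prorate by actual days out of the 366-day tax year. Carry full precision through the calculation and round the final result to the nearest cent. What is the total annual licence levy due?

€5,087.57

October 1 – December 14, 2023: 75 days at 0.6% → €239,000 × 0.6% × 75/366 = €293.8525
December 15, 2023 – January 17, 2024: 34 days at 0.75% → €239,000 × 0.75% × 34/366 = €166.5164
January 18 – September 9, 2024: 236 days at 2.7% → €239,000 × 2.7% × 236/366 = €4,160.9508
September 10 – September 30, 2024: 21 days at 3.4% → €239,000 × 3.4% × 21/366 = €466.2459
Total = €5,087.5656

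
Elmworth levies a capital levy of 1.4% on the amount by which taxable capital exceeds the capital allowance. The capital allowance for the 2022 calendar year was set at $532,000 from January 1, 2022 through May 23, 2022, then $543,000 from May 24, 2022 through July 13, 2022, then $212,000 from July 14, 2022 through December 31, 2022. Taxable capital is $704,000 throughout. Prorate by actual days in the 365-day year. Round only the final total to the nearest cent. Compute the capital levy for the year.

$4,485.33

January 1 – May 23, 2022: 143 days, exemption $532,000 → ($704,000 − $532,000) × 1.4% × 143/365 = $943.4082
May 24 – July 13, 2022: 51 days, exemption $543,000 → ($704,000 − $543,000) × 1.4% × 51/365 = $314.9425
July 14 – December 31, 2022: 171 days, exemption $212,000 → ($704,000 − $212,000) × 1.4% × 171/365 = $3,226.9808
Total = $4,485.3315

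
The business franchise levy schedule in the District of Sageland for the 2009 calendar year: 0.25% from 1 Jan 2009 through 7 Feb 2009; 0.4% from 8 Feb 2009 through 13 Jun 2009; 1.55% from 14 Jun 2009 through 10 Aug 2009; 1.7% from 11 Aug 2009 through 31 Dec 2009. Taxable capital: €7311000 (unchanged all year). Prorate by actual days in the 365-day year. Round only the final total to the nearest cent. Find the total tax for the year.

1 Jan – 7 Feb 2009: 38 days at 0.25% → €7311000 × 0.25% × 38/365 = €1902.8630
8 Feb – 13 Jun 2009: 126 days at 0.4% → €7311000 × 0.4% × 126/365 = €10095.1890
14 Jun – 10 Aug 2009: 58 days at 1.55% → €7311000 × 1.55% × 58/365 = €18007.0932
11 Aug – 31 Dec 2009: 143 days at 1.7% → €7311000 × 1.7% × 143/365 = €48693.2630
Total = €78698.4082

€78698.41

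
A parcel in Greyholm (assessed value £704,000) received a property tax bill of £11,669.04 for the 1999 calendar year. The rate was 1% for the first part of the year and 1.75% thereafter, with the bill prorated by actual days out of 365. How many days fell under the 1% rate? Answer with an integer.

Let d = days at the first rate; then 365 − d days at the second rate.
£704,000 × [1%·d + 1.75%·(365−d)] / 365 = £11,669.04
Solving gives d = 45, so the new rate took effect on 15 Feb 1999.

45 days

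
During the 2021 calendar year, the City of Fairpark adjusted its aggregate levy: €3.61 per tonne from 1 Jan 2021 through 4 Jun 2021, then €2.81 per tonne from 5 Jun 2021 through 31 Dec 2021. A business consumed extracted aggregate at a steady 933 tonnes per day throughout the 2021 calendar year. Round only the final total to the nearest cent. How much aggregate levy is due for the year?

1 Jan – 4 Jun 2021: 155 days × 933 tonnes/day = 144,615 tonnes at €3.61/tonne → €522,060.15
5 Jun – 31 Dec 2021: 210 days × 933 tonnes/day = 195,930 tonnes at €2.81/tonne → €550,563.30

€1,072,623.45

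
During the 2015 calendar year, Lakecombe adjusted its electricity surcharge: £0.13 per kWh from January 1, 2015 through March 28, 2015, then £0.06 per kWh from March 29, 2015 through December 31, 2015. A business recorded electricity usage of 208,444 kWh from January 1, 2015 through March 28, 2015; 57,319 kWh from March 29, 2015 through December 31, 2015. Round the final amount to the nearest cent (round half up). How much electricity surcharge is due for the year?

£30,536.86

January 1 – March 28, 2015: 208,444 kWh at £0.13/kWh → £27,097.72
March 29 – December 31, 2015: 57,319 kWh at £0.06/kWh → £3,439.14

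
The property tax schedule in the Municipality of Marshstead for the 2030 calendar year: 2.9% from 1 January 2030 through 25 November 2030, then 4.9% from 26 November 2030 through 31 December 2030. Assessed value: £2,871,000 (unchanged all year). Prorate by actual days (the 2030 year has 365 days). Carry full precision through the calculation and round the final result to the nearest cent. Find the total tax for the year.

1 January – 25 November 2030: 329 days at 2.9% → £2,871,000 × 2.9% × 329/365 = £75,047.1534
26 November – 31 December 2030: 36 days at 4.9% → £2,871,000 × 4.9% × 36/365 = £13,875.1890
Total = £88,922.3425

£88,922.34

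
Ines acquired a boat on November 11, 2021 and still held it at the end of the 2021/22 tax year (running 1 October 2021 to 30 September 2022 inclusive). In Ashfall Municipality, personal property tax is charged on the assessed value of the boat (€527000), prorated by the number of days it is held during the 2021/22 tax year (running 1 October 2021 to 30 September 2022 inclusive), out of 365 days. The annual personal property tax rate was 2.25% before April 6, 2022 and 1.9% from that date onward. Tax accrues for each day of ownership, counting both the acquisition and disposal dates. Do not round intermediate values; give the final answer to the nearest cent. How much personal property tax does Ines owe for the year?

November 11, 2021 – April 5, 2022: 146 days at 2.25% → €527000 × 2.25% × 146/365 = €4743.0000
April 6 – September 30, 2022: 178 days at 1.9% → €527000 × 1.9% × 178/365 = €4883.0521
Total = €9626.0521

€9626.05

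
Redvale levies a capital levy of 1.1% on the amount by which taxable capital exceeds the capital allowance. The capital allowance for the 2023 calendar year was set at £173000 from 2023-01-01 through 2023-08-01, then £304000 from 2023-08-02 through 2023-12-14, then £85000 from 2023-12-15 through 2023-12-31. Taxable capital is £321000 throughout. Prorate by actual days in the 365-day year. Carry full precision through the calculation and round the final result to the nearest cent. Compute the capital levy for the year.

£1140.11

2023-01-01 to 2023-08-01: 213 days, exemption £173000 → (£321000 − £173000) × 1.1% × 213/365 = £950.0384
2023-08-02 to 2023-12-14: 135 days, exemption £304000 → (£321000 − £304000) × 1.1% × 135/365 = £69.1644
2023-12-15 to 2023-12-31: 17 days, exemption £85000 → (£321000 − £85000) × 1.1% × 17/365 = £120.9096
Total = £1140.1123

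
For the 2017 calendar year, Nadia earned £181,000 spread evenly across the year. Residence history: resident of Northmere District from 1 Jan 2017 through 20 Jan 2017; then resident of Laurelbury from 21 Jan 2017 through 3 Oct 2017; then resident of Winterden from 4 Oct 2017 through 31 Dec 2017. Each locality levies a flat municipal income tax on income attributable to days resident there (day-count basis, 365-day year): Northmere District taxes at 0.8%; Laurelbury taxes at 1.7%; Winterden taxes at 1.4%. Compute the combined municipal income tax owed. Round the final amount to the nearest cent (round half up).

Northmere District, 1 Jan – 20 Jan 2017: 20 days → £181,000 × 0.8% × 20/365 = £79.3425
Laurelbury, 21 Jan – 3 Oct 2017: 256 days → £181,000 × 1.7% × 256/365 = £2,158.1151
Winterden, 4 Oct – 31 Dec 2017: 89 days → £181,000 × 1.4% × 89/365 = £617.8795
Total = £2,855.3370

£2,855.34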